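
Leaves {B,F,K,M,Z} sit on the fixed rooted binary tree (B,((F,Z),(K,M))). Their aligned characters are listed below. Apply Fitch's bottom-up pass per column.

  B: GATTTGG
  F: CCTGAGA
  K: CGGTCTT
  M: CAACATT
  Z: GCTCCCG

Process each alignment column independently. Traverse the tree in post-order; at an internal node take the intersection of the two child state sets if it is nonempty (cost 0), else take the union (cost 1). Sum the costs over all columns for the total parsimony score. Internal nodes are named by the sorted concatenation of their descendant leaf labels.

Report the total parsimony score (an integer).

site 0, node FZ: F={C} ∪ Z={G} → {C,G} (+1)
site 0, node KM: K={C} ∩ M={C} → {C} (+0)
site 0, node FKMZ: FZ={C,G} ∩ KM={C} → {C} (+0)
site 0, node BFKMZ: B={G} ∪ FKMZ={C} → {C,G} (+1)
site 1, node FZ: F={C} ∩ Z={C} → {C} (+0)
site 1, node KM: K={G} ∪ M={A} → {A,G} (+1)
site 1, node FKMZ: FZ={C} ∪ KM={A,G} → {A,C,G} (+1)
site 1, node BFKMZ: B={A} ∩ FKMZ={A,C,G} → {A} (+0)
site 2, node FZ: F={T} ∩ Z={T} → {T} (+0)
site 2, node KM: K={G} ∪ M={A} → {A,G} (+1)
site 2, node FKMZ: FZ={T} ∪ KM={A,G} → {A,G,T} (+1)
site 2, node BFKMZ: B={T} ∩ FKMZ={A,G,T} → {T} (+0)
site 3, node FZ: F={G} ∪ Z={C} → {C,G} (+1)
site 3, node KM: K={T} ∪ M={C} → {C,T} (+1)
site 3, node FKMZ: FZ={C,G} ∩ KM={C,T} → {C} (+0)
site 3, node BFKMZ: B={T} ∪ FKMZ={C} → {C,T} (+1)
site 4, node FZ: F={A} ∪ Z={C} → {A,C} (+1)
site 4, node KM: K={C} ∪ M={A} → {A,C} (+1)
site 4, node FKMZ: FZ={A,C} ∩ KM={A,C} → {A,C} (+0)
site 4, node BFKMZ: B={T} ∪ FKMZ={A,C} → {A,C,T} (+1)
site 5, node FZ: F={G} ∪ Z={C} → {C,G} (+1)
site 5, node KM: K={T} ∩ M={T} → {T} (+0)
site 5, node FKMZ: FZ={C,G} ∪ KM={T} → {C,G,T} (+1)
site 5, node BFKMZ: B={G} ∩ FKMZ={C,G,T} → {G} (+0)
site 6, node FZ: F={A} ∪ Z={G} → {A,G} (+1)
site 6, node KM: K={T} ∩ M={T} → {T} (+0)
site 6, node FKMZ: FZ={A,G} ∪ KM={T} → {A,G,T} (+1)
site 6, node BFKMZ: B={G} ∩ FKMZ={A,G,T} → {G} (+0)
per-site changes: [2, 2, 2, 3, 3, 2, 2]; total = 16

16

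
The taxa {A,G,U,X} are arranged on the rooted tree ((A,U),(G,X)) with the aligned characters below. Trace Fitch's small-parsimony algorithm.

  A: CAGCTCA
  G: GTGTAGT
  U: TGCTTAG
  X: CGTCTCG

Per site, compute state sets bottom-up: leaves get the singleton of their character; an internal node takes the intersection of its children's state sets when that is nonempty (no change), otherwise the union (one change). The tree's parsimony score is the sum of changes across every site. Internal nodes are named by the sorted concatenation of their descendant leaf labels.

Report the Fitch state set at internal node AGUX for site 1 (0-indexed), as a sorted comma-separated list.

G

AU@0: {C} ∪ {T} = {C,T} (union, +1)
GX@0: {G} ∪ {C} = {C,G} (union, +1)
AGUX@0: {C,T} ∩ {C,G} = {C} (intersection, +0)
AU@1: {A} ∪ {G} = {A,G} (union, +1)
GX@1: {T} ∪ {G} = {G,T} (union, +1)
AGUX@1: {A,G} ∩ {G,T} = {G} (intersection, +0)
AU@2: {G} ∪ {C} = {C,G} (union, +1)
GX@2: {G} ∪ {T} = {G,T} (union, +1)
AGUX@2: {C,G} ∩ {G,T} = {G} (intersection, +0)
AU@3: {C} ∪ {T} = {C,T} (union, +1)
GX@3: {T} ∪ {C} = {C,T} (union, +1)
AGUX@3: {C,T} ∩ {C,T} = {C,T} (intersection, +0)
AU@4: {T} ∩ {T} = {T} (intersection, +0)
GX@4: {A} ∪ {T} = {A,T} (union, +1)
AGUX@4: {T} ∩ {A,T} = {T} (intersection, +0)
AU@5: {C} ∪ {A} = {A,C} (union, +1)
GX@5: {G} ∪ {C} = {C,G} (union, +1)
AGUX@5: {A,C} ∩ {C,G} = {C} (intersection, +0)
AU@6: {A} ∪ {G} = {A,G} (union, +1)
GX@6: {T} ∪ {G} = {G,T} (union, +1)
AGUX@6: {A,G} ∩ {G,T} = {G} (intersection, +0)
per-site changes: [2, 2, 2, 2, 1, 2, 2]; total = 13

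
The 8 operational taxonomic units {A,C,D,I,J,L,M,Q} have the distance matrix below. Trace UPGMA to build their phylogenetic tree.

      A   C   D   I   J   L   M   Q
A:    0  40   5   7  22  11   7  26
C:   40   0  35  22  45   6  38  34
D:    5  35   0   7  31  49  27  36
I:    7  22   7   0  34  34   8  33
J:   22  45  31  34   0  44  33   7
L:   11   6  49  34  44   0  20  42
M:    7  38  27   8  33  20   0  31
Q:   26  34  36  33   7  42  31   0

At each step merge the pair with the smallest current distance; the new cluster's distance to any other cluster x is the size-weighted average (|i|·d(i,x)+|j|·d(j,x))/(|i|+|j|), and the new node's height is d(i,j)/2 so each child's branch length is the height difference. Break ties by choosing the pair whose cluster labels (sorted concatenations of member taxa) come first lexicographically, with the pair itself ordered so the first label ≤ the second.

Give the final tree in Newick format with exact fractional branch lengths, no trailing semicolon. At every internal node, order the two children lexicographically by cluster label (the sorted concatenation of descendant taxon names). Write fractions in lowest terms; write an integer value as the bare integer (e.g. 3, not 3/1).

step 1: merge (A,D) at d=5; branch lengths A→5/2, D→5/2; new cluster AD
  updated: d(AD,C)=75/2, d(AD,I)=7, d(AD,J)=53/2, d(AD,L)=30, d(AD,M)=17, d(AD,Q)=31
step 2: merge (C,L) at d=6; branch lengths C→3, L→3; new cluster CL
  updated: d(AD,CL)=135/4, d(CL,I)=28, d(CL,J)=89/2, d(CL,M)=29, d(CL,Q)=38
step 3: merge (AD,I) at d=7; branch lengths AD→1, I→7/2; new cluster ADI
  updated: d(ADI,CL)=191/6, d(ADI,J)=29, d(ADI,M)=14, d(ADI,Q)=95/3
step 4: merge (J,Q) at d=7; branch lengths J→7/2, Q→7/2; new cluster JQ
  updated: d(ADI,JQ)=91/3, d(CL,JQ)=165/4, d(JQ,M)=32
step 5: merge (ADI,M) at d=14; branch lengths ADI→7/2, M→7; new cluster ADIM
  updated: d(ADIM,CL)=249/8, d(ADIM,JQ)=123/4
step 6: merge (ADIM,JQ) at d=123/4; branch lengths ADIM→67/8, JQ→95/8; new cluster ADIJMQ
  updated: d(ADIJMQ,CL)=69/2
step 7: merge (ADIJMQ,CL) at d=69/2; branch lengths ADIJMQ→15/8, CL→57/4; new cluster ACDIJLMQ
final tree: (((((A:5/2,D:5/2):1,I:7/2):7/2,M:7):67/8,(J:7/2,Q:7/2):95/8):15/8,(C:3,L:3):57/4)
total length: 555/8

(((((A:5/2,D:5/2):1,I:7/2):7/2,M:7):67/8,(J:7/2,Q:7/2):95/8):15/8,(C:3,L:3):57/4)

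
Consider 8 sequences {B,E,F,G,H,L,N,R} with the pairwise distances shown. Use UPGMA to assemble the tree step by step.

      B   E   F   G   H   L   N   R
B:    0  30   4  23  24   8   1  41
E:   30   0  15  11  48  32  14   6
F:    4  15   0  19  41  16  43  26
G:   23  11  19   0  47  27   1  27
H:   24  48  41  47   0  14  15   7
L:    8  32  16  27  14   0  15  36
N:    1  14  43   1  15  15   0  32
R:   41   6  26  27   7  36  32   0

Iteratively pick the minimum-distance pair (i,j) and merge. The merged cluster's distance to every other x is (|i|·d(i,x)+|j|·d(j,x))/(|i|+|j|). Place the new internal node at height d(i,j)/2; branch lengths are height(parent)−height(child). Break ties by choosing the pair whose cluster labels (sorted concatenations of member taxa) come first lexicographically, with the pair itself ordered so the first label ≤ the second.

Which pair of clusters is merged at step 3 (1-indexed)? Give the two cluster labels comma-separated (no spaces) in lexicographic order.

step 1: merge (B,N) at d=1; branch lengths B→1/2, N→1/2; new cluster BN
  updated: d(BN,E)=22, d(BN,F)=47/2, d(BN,G)=12, d(BN,H)=39/2, d(BN,L)=23/2, d(BN,R)=73/2
step 2: merge (E,R) at d=6; branch lengths E→3, R→3; new cluster ER
  updated: d(BN,ER)=117/4, d(ER,F)=41/2, d(ER,G)=19, d(ER,H)=55/2, d(ER,L)=34
step 3: merge (BN,L) at d=23/2; branch lengths BN→21/4, L→23/4; new cluster BLN
  updated: d(BLN,ER)=185/6, d(BLN,F)=21, d(BLN,G)=17, d(BLN,H)=53/3
step 4: merge (BLN,G) at d=17; branch lengths BLN→11/4, G→17/2; new cluster BGLN
  updated: d(BGLN,ER)=223/8, d(BGLN,F)=41/2, d(BGLN,H)=25
step 5: merge (BGLN,F) at d=41/2; branch lengths BGLN→7/4, F→41/4; new cluster BFGLN
  updated: d(BFGLN,ER)=132/5, d(BFGLN,H)=141/5
step 6: merge (BFGLN,ER) at d=132/5; branch lengths BFGLN→59/20, ER→51/5; new cluster BEFGLNR
  updated: d(BEFGLNR,H)=28
step 7: merge (BEFGLNR,H) at d=28; branch lengths BEFGLNR→4/5, H→14; new cluster BEFGHLNR
final tree: ((((((B:1/2,N:1/2):21/4,L:23/4):11/4,G:17/2):7/4,F:41/4):59/20,(E:3,R:3):51/5):4/5,H:14)
total length: 346/5

BN,L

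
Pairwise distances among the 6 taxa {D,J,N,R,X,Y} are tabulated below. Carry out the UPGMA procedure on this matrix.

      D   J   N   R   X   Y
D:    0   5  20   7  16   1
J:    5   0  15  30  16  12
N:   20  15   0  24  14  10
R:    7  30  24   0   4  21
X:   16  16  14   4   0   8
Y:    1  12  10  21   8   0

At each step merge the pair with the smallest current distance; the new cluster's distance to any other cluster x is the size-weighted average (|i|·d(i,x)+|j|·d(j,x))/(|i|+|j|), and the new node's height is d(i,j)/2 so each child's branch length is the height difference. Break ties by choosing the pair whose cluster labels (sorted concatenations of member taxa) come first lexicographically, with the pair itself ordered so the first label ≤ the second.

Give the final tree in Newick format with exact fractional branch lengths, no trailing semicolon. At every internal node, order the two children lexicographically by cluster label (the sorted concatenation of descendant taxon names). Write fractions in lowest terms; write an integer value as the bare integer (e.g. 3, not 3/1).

((((D:1/2,Y:1/2):15/4,J:17/4):13/4,N:15/2):1,(R:2,X:2):13/2)

1. join D+Y (d=1) ⇒ DY; edges |D|=1/2, |Y|=1/2
  updated: d(DY,J)=17/2, d(DY,N)=15, d(DY,R)=14, d(DY,X)=12
2. join R+X (d=4) ⇒ RX; edges |R|=2, |X|=2
  updated: d(DY,RX)=13, d(J,RX)=23, d(N,RX)=19
3. join DY+J (d=17/2) ⇒ DJY; edges |DY|=15/4, |J|=17/4
  updated: d(DJY,N)=15, d(DJY,RX)=49/3
4. join DJY+N (d=15) ⇒ DJNY; edges |DJY|=13/4, |N|=15/2
  updated: d(DJNY,RX)=17
5. join DJNY+RX (d=17) ⇒ DJNRXY; edges |DJNY|=1, |RX|=13/2
final tree: ((((D:1/2,Y:1/2):15/4,J:17/4):13/4,N:15/2):1,(R:2,X:2):13/2)
total length: 125/4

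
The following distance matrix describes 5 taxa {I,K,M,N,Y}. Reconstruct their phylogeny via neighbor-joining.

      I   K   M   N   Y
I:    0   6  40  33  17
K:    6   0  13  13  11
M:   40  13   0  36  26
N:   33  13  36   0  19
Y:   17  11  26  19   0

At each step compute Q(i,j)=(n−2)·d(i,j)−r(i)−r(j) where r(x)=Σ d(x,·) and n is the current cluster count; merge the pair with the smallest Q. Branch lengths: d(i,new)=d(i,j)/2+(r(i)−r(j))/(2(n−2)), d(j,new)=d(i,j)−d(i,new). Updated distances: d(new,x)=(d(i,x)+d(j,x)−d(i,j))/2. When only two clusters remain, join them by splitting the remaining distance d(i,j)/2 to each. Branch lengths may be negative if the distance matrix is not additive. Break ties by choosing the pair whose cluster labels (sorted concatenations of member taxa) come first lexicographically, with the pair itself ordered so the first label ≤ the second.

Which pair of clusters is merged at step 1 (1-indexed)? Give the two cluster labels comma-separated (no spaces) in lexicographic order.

I,K

1. join I+K (d=6, Q=-121) ⇒ IK; edges |I|=71/6, |K|=-35/6
  updated: d(IK,M)=47/2, d(IK,N)=20, d(IK,Y)=11
2. join IK+M (d=47/2, Q=-93) ⇒ IKM; edges |IK|=4, |M|=39/2
  updated: d(IKM,N)=65/4, d(IKM,Y)=27/4
3. join IKM+N (d=65/4, Q=-42) ⇒ IKMN; edges |IKM|=2, |N|=57/4
  updated: d(IKMN,Y)=19/4
4. join IKMN+Y (d=19/4) ⇒ IKMNY; edges |IKMN|=19/8, |Y|=19/8
final tree: ((((I:71/6,K:-35/6):4,M:39/2):2,N:57/4):19/8,Y:19/8)
total length: 101/2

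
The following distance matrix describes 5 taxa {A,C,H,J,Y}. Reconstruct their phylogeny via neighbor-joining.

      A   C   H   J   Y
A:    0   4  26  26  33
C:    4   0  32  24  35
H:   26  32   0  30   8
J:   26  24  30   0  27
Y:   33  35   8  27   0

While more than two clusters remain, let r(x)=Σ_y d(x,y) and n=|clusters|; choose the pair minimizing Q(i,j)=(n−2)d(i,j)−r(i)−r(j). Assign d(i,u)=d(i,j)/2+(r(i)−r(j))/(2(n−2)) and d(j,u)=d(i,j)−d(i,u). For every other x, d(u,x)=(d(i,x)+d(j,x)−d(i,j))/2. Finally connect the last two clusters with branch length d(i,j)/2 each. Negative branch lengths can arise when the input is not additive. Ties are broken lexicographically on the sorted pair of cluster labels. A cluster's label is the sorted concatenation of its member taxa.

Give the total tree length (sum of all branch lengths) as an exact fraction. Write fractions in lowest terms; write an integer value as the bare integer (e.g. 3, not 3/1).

step 1: merge (H,Y) at d=8, Q=-175; branch lengths H→17/6, Y→31/6; new cluster HY
  updated: d(A,HY)=51/2, d(C,HY)=59/2, d(HY,J)=49/2
step 2: merge (A,C) at d=4, Q=-105; branch lengths A→3/2, C→5/2; new cluster AC
  updated: d(AC,HY)=51/2, d(AC,J)=23
step 3: merge (AC,HY) at d=51/2, Q=-73; branch lengths AC→12, HY→27/2; new cluster ACHY
  updated: d(ACHY,J)=11
step 4: merge (ACHY,J) at d=11; branch lengths ACHY→11/2, J→11/2; new cluster ACHJY
final tree: (((A:3/2,C:5/2):12,(H:17/6,Y:31/6):27/2):11/2,J:11/2)
total length: 97/2

97/2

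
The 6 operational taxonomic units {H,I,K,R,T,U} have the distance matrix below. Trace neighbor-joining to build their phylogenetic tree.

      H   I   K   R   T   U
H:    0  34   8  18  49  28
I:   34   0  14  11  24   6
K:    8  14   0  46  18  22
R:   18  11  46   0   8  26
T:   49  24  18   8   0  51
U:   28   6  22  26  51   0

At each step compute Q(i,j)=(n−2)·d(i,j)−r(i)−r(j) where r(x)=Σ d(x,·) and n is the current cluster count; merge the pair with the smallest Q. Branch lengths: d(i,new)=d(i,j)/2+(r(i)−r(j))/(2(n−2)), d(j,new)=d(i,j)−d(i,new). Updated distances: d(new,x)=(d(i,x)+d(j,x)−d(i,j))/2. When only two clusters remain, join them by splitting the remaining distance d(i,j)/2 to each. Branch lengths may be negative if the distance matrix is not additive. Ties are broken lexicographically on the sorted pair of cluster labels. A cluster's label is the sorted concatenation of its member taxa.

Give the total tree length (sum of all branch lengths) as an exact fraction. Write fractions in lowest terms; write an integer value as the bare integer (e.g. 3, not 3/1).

iteration 1: select R,T (d=8, Q=-227); attach at lengths (-9/8, 73/8); label the merged cluster RT
  updated: d(H,RT)=59/2, d(I,RT)=27/2, d(K,RT)=28, d(RT,U)=69/2
iteration 2: select H,K (d=8, Q=-295/2); attach at lengths (103/12, -7/12); label the merged cluster HK
  updated: d(HK,I)=20, d(HK,RT)=99/4, d(HK,U)=21
iteration 3: select HK,RT (d=99/4, Q=-89); attach at lengths (85/8, 113/8); label the merged cluster HKRT
  updated: d(HKRT,I)=35/8, d(HKRT,U)=123/8
iteration 4: select HKRT,I (d=35/8, Q=-103/4); attach at lengths (55/8, -5/2); label the merged cluster HIKRT
  updated: d(HIKRT,U)=17/2
iteration 5: select HIKRT,U (d=17/2); attach at lengths (17/4, 17/4); label the merged cluster HIKRTU
final tree: ((((H:103/12,K:-7/12):85/8,(R:-9/8,T:73/8):113/8):55/8,I:-5/2):17/4,U:17/4)
total length: 429/8

429/8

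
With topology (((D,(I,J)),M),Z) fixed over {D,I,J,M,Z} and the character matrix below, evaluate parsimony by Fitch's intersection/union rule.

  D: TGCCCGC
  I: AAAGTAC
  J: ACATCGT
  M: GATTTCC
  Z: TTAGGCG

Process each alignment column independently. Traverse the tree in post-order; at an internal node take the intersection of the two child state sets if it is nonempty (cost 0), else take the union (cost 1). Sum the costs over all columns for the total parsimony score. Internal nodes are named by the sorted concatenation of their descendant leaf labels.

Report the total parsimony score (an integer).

17

site 0, node IJ: I={A} ∩ J={A} → {A} (+0)
site 0, node DIJ: D={T} ∪ IJ={A} → {A,T} (+1)
site 0, node DIJM: DIJ={A,T} ∪ M={G} → {A,G,T} (+1)
site 0, node DIJMZ: DIJM={A,G,T} ∩ Z={T} → {T} (+0)
site 1, node IJ: I={A} ∪ J={C} → {A,C} (+1)
site 1, node DIJ: D={G} ∪ IJ={A,C} → {A,C,G} (+1)
site 1, node DIJM: DIJ={A,C,G} ∩ M={A} → {A} (+0)
site 1, node DIJMZ: DIJM={A} ∪ Z={T} → {A,T} (+1)
site 2, node IJ: I={A} ∩ J={A} → {A} (+0)
site 2, node DIJ: D={C} ∪ IJ={A} → {A,C} (+1)
site 2, node DIJM: DIJ={A,C} ∪ M={T} → {A,C,T} (+1)
site 2, node DIJMZ: DIJM={A,C,T} ∩ Z={A} → {A} (+0)
site 3, node IJ: I={G} ∪ J={T} → {G,T} (+1)
site 3, node DIJ: D={C} ∪ IJ={G,T} → {C,G,T} (+1)
site 3, node DIJM: DIJ={C,G,T} ∩ M={T} → {T} (+0)
site 3, node DIJMZ: DIJM={T} ∪ Z={G} → {G,T} (+1)
site 4, node IJ: I={T} ∪ J={C} → {C,T} (+1)
site 4, node DIJ: D={C} ∩ IJ={C,T} → {C} (+0)
site 4, node DIJM: DIJ={C} ∪ M={T} → {C,T} (+1)
site 4, node DIJMZ: DIJM={C,T} ∪ Z={G} → {C,G,T} (+1)
site 5, node IJ: I={A} ∪ J={G} → {A,G} (+1)
site 5, node DIJ: D={G} ∩ IJ={A,G} → {G} (+0)
site 5, node DIJM: DIJ={G} ∪ M={C} → {C,G} (+1)
site 5, node DIJMZ: DIJM={C,G} ∩ Z={C} → {C} (+0)
site 6, node IJ: I={C} ∪ J={T} → {C,T} (+1)
site 6, node DIJ: D={C} ∩ IJ={C,T} → {C} (+0)
site 6, node DIJM: DIJ={C} ∩ M={C} → {C} (+0)
site 6, node DIJMZ: DIJM={C} ∪ Z={G} → {C,G} (+1)
per-site changes: [2, 3, 2, 3, 3, 2, 2]; total = 17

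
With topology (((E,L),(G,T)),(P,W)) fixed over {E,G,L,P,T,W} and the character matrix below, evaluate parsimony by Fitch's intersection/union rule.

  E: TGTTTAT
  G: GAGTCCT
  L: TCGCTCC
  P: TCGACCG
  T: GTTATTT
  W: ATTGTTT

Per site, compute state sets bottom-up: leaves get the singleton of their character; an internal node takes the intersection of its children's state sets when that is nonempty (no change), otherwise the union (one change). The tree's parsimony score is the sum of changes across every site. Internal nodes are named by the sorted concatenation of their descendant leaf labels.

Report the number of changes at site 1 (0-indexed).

EL@0: {T} ∩ {T} = {T} (intersection, +0)
GT@0: {G} ∩ {G} = {G} (intersection, +0)
EGLT@0: {T} ∪ {G} = {G,T} (union, +1)
PW@0: {T} ∪ {A} = {A,T} (union, +1)
EGLPTW@0: {G,T} ∩ {A,T} = {T} (intersection, +0)
EL@1: {G} ∪ {C} = {C,G} (union, +1)
GT@1: {A} ∪ {T} = {A,T} (union, +1)
EGLT@1: {C,G} ∪ {A,T} = {A,C,G,T} (union, +1)
PW@1: {C} ∪ {T} = {C,T} (union, +1)
EGLPTW@1: {A,C,G,T} ∩ {C,T} = {C,T} (intersection, +0)
EL@2: {T} ∪ {G} = {G,T} (union, +1)
GT@2: {G} ∪ {T} = {G,T} (union, +1)
EGLT@2: {G,T} ∩ {G,T} = {G,T} (intersection, +0)
PW@2: {G} ∪ {T} = {G,T} (union, +1)
EGLPTW@2: {G,T} ∩ {G,T} = {G,T} (intersection, +0)
EL@3: {T} ∪ {C} = {C,T} (union, +1)
GT@3: {T} ∪ {A} = {A,T} (union, +1)
EGLT@3: {C,T} ∩ {A,T} = {T} (intersection, +0)
PW@3: {A} ∪ {G} = {A,G} (union, +1)
EGLPTW@3: {T} ∪ {A,G} = {A,G,T} (union, +1)
EL@4: {T} ∩ {T} = {T} (intersection, +0)
GT@4: {C} ∪ {T} = {C,T} (union, +1)
EGLT@4: {T} ∩ {C,T} = {T} (intersection, +0)
PW@4: {C} ∪ {T} = {C,T} (union, +1)
EGLPTW@4: {T} ∩ {C,T} = {T} (intersection, +0)
EL@5: {A} ∪ {C} = {A,C} (union, +1)
GT@5: {C} ∪ {T} = {C,T} (union, +1)
EGLT@5: {A,C} ∩ {C,T} = {C} (intersection, +0)
PW@5: {C} ∪ {T} = {C,T} (union, +1)
EGLPTW@5: {C} ∩ {C,T} = {C} (intersection, +0)
EL@6: {T} ∪ {C} = {C,T} (union, +1)
GT@6: {T} ∩ {T} = {T} (intersection, +0)
EGLT@6: {C,T} ∩ {T} = {T} (intersection, +0)
PW@6: {G} ∪ {T} = {G,T} (union, +1)
EGLPTW@6: {T} ∩ {G,T} = {T} (intersection, +0)
per-site changes: [2, 4, 3, 4, 2, 3, 2]; total = 20

4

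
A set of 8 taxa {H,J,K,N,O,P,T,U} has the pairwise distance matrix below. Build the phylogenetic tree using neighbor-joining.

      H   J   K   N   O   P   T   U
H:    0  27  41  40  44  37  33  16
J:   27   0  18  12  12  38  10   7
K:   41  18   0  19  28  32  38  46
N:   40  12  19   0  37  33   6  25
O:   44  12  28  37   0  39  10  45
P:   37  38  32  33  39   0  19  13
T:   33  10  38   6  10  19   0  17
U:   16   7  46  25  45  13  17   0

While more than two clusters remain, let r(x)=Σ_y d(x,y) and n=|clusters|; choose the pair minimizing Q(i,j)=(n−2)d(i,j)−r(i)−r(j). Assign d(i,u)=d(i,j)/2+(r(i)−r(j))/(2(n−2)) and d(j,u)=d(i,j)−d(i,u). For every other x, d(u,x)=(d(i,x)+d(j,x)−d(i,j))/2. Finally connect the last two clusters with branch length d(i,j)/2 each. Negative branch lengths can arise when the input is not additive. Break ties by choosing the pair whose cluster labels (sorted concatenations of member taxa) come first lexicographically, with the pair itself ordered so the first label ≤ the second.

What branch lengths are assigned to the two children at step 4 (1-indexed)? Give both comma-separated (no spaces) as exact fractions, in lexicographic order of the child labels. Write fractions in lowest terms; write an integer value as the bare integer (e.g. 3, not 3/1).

iteration 1: select H,U (d=16, Q=-311); attach at lengths (55/4, 9/4); label the merged cluster HU
  updated: d(HU,J)=9, d(HU,K)=71/2, d(HU,N)=49/2, d(HU,O)=73/2, d(HU,P)=17, d(HU,T)=17
iteration 2: select HU,P (d=17, Q=-465/2); attach at lengths (93/20, 247/20); label the merged cluster HPU
  updated: d(HPU,J)=15, d(HPU,K)=101/4, d(HPU,N)=81/4, d(HPU,O)=117/4, d(HPU,T)=19/2
iteration 3: select O,T (d=10, Q=-599/4); attach at lengths (331/32, -11/32); label the merged cluster OT
  updated: d(HPU,OT)=115/8, d(J,OT)=6, d(K,OT)=28, d(N,OT)=33/2
iteration 4: select K,N (d=19, Q=-101); attach at lengths (53/4, 23/4); label the merged cluster KN
  updated: d(HPU,KN)=53/4, d(J,KN)=11/2, d(KN,OT)=51/4
iteration 5: select HPU,KN (d=53/4, Q=-381/8); attach at lengths (301/32, 123/32); label the merged cluster HKNPU
  updated: d(HKNPU,J)=29/8, d(HKNPU,OT)=111/16
iteration 6: select HKNPU,J (d=29/8, Q=-265/16); attach at lengths (73/32, 43/32); label the merged cluster HJKNPU
  updated: d(HJKNPU,OT)=149/32
iteration 7: select HJKNPU,OT (d=149/32); attach at lengths (149/64, 149/64); label the merged cluster HJKNOPTU
final tree: (((((H:55/4,U:9/4):93/20,P:247/20):301/32,(K:53/4,N:23/4):123/32):73/32,J:43/32):149/64,(O:331/32,T:-11/32):149/64)
total length: 2673/32

53/4,23/4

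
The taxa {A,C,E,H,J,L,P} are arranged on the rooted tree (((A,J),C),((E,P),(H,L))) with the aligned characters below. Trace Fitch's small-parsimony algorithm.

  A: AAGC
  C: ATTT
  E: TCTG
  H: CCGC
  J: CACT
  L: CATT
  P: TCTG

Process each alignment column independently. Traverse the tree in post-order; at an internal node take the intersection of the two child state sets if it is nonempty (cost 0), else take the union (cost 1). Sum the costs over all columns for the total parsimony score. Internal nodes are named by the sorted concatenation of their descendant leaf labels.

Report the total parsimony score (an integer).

AJ@0: {A} ∪ {C} = {A,C} (union, +1)
ACJ@0: {A,C} ∩ {A} = {A} (intersection, +0)
EP@0: {T} ∩ {T} = {T} (intersection, +0)
HL@0: {C} ∩ {C} = {C} (intersection, +0)
EHLP@0: {T} ∪ {C} = {C,T} (union, +1)
ACEHJLP@0: {A} ∪ {C,T} = {A,C,T} (union, +1)
AJ@1: {A} ∩ {A} = {A} (intersection, +0)
ACJ@1: {A} ∪ {T} = {A,T} (union, +1)
EP@1: {C} ∩ {C} = {C} (intersection, +0)
HL@1: {C} ∪ {A} = {A,C} (union, +1)
EHLP@1: {C} ∩ {A,C} = {C} (intersection, +0)
ACEHJLP@1: {A,T} ∪ {C} = {A,C,T} (union, +1)
AJ@2: {G} ∪ {C} = {C,G} (union, +1)
ACJ@2: {C,G} ∪ {T} = {C,G,T} (union, +1)
EP@2: {T} ∩ {T} = {T} (intersection, +0)
HL@2: {G} ∪ {T} = {G,T} (union, +1)
EHLP@2: {T} ∩ {G,T} = {T} (intersection, +0)
ACEHJLP@2: {C,G,T} ∩ {T} = {T} (intersection, +0)
AJ@3: {C} ∪ {T} = {C,T} (union, +1)
ACJ@3: {C,T} ∩ {T} = {T} (intersection, +0)
EP@3: {G} ∩ {G} = {G} (intersection, +0)
HL@3: {C} ∪ {T} = {C,T} (union, +1)
EHLP@3: {G} ∪ {C,T} = {C,G,T} (union, +1)
ACEHJLP@3: {T} ∩ {C,G,T} = {T} (intersection, +0)
per-site changes: [3, 3, 3, 3]; total = 12

12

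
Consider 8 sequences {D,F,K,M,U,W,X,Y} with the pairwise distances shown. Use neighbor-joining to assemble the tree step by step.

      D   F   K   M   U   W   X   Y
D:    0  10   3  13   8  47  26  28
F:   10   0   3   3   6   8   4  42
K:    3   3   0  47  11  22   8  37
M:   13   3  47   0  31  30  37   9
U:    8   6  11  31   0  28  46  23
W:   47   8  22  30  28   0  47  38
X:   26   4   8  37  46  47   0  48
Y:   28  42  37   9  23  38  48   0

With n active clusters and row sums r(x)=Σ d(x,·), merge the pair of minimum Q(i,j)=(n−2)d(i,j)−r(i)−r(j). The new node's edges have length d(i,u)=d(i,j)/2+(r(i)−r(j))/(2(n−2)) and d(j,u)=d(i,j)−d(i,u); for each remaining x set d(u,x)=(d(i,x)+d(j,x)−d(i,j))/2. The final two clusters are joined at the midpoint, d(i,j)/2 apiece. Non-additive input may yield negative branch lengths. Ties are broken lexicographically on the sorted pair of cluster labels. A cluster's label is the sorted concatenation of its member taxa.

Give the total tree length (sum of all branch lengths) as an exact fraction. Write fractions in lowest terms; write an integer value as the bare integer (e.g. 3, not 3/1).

1065/16

iteration 1: select M,Y (d=9, Q=-341); attach at lengths (-1/12, 109/12); label the merged cluster MY
  updated: d(D,MY)=16, d(F,MY)=18, d(K,MY)=75/2, d(MY,U)=45/2, d(MY,W)=59/2, d(MY,X)=38
iteration 2: select K,X (d=8, Q=-427/2); attach at lengths (-89/20, 249/20); label the merged cluster KX
  updated: d(D,KX)=21/2, d(F,KX)=-1/2, d(KX,MY)=135/4, d(KX,U)=49/2, d(KX,W)=61/2
iteration 3: select F,W (d=8, Q=-305/2); attach at lengths (-139/16, 267/16); label the merged cluster FW
  updated: d(D,FW)=49/2, d(FW,KX)=11, d(FW,MY)=79/4, d(FW,U)=13
iteration 4: select FW,KX (d=11, Q=-115); attach at lengths (43/12, 89/12); label the merged cluster FKWX
  updated: d(D,FKWX)=12, d(FKWX,MY)=85/4, d(FKWX,U)=53/4
iteration 5: select D,MY (d=16, Q=-255/4); attach at lengths (33/16, 223/16); label the merged cluster DMY
  updated: d(DMY,FKWX)=69/8, d(DMY,U)=29/4
iteration 6: select DMY,FKWX (d=69/8, Q=-233/8); attach at lengths (21/16, 117/16); label the merged cluster DFKMWXY
  updated: d(DFKMWXY,U)=95/16
iteration 7: select DFKMWXY,U (d=95/16); attach at lengths (95/32, 95/32); label the merged cluster DFKMUWXY
final tree: (((D:33/16,(M:-1/12,Y:109/12):223/16):21/16,((F:-139/16,W:267/16):43/12,(K:-89/20,X:249/20):89/12):117/16):95/32,U:95/32)
total length: 1065/16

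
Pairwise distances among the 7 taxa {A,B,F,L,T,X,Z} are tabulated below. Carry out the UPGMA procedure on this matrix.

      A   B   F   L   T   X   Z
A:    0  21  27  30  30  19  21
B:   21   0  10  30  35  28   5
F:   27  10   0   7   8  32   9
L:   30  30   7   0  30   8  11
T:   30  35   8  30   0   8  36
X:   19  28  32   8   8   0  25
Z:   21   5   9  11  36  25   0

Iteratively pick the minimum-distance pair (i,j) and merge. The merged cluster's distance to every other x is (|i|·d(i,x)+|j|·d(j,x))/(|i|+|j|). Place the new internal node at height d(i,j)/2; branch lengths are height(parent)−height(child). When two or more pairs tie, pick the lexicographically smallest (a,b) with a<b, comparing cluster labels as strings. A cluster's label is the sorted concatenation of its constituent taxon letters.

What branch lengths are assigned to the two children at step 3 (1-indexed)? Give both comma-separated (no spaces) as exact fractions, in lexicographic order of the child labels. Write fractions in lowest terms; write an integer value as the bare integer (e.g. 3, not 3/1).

4,4

iteration 1: select B,Z (d=5); attach at lengths (5/2, 5/2); label the merged cluster BZ
  updated: d(A,BZ)=21, d(BZ,F)=19/2, d(BZ,L)=41/2, d(BZ,T)=71/2, d(BZ,X)=53/2
iteration 2: select F,L (d=7); attach at lengths (7/2, 7/2); label the merged cluster FL
  updated: d(A,FL)=57/2, d(BZ,FL)=15, d(FL,T)=19, d(FL,X)=20
iteration 3: select T,X (d=8); attach at lengths (4, 4); label the merged cluster TX
  updated: d(A,TX)=49/2, d(BZ,TX)=31, d(FL,TX)=39/2
iteration 4: select BZ,FL (d=15); attach at lengths (5, 4); label the merged cluster BFLZ
  updated: d(A,BFLZ)=99/4, d(BFLZ,TX)=101/4
iteration 5: select A,TX (d=49/2); attach at lengths (49/4, 33/4); label the merged cluster ATX
  updated: d(ATX,BFLZ)=301/12
iteration 6: select ATX,BFLZ (d=301/12); attach at lengths (7/24, 121/24); label the merged cluster ABFLTXZ
final tree: ((A:49/4,(T:4,X:4):33/4):7/24,((B:5/2,Z:5/2):5,(F:7/2,L:7/2):4):121/24)
total length: 329/6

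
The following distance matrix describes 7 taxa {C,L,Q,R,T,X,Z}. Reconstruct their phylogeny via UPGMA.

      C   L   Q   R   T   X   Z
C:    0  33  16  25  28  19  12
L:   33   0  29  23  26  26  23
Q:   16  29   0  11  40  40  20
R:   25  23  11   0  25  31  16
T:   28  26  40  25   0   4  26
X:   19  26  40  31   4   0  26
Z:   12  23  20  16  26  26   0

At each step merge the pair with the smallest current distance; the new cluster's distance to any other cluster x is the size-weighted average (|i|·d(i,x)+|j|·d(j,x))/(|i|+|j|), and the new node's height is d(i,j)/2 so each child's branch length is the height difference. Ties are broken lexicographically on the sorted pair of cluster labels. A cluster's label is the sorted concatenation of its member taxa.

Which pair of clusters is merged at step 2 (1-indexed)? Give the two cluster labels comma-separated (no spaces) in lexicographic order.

Q,R

1. join T+X (d=4) ⇒ TX; edges |T|=2, |X|=2
  updated: d(C,TX)=47/2, d(L,TX)=26, d(Q,TX)=40, d(R,TX)=28, d(TX,Z)=26
2. join Q+R (d=11) ⇒ QR; edges |Q|=11/2, |R|=11/2
  updated: d(C,QR)=41/2, d(L,QR)=26, d(QR,TX)=34, d(QR,Z)=18
3. join C+Z (d=12) ⇒ CZ; edges |C|=6, |Z|=6
  updated: d(CZ,L)=28, d(CZ,QR)=77/4, d(CZ,TX)=99/4
4. join CZ+QR (d=77/4) ⇒ CQRZ; edges |CZ|=29/8, |QR|=33/8
  updated: d(CQRZ,L)=27, d(CQRZ,TX)=235/8
5. join L+TX (d=26) ⇒ LTX; edges |L|=13, |TX|=11
  updated: d(CQRZ,LTX)=343/12
6. join CQRZ+LTX (d=343/12) ⇒ CLQRTXZ; edges |CQRZ|=14/3, |LTX|=31/24
final tree: (((C:6,Z:6):29/8,(Q:11/2,R:11/2):33/8):14/3,(L:13,(T:2,X:2):11):31/24)
total length: 1553/24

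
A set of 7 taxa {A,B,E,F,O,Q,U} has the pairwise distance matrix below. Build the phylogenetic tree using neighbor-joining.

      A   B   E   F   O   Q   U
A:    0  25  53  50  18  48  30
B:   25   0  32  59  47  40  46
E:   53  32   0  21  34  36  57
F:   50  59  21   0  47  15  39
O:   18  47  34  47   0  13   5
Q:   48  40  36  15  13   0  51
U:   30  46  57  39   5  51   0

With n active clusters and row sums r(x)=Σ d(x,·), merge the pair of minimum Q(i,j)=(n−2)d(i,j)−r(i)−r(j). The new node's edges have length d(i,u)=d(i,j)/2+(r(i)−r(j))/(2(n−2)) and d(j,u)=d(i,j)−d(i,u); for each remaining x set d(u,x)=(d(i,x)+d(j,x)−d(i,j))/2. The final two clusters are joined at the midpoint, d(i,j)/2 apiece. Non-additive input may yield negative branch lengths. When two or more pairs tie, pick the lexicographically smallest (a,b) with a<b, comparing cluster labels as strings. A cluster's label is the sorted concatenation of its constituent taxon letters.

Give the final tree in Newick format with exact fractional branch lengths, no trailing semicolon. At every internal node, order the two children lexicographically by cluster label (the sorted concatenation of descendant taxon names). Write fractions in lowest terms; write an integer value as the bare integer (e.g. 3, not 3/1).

(((((A:195/16,B:205/16):205/24,(O:-39/10,U:89/10):281/24):189/16,E:233/16):103/16,F:103/16):137/32,Q:137/32)

step 1: merge (O,U) at d=5, Q=-367; branch lengths O→-39/10, U→89/10; new cluster OU
  updated: d(A,OU)=43/2, d(B,OU)=44, d(E,OU)=43, d(F,OU)=81/2, d(OU,Q)=59/2
step 2: merge (A,B) at d=25, Q=-595/2; branch lengths A→195/16, B→205/16; new cluster AB
  updated: d(AB,E)=30, d(AB,F)=42, d(AB,OU)=81/4, d(AB,Q)=63/2
step 3: merge (AB,OU) at d=81/4, Q=-785/4; branch lengths AB→205/24, OU→281/24; new cluster ABOU
  updated: d(ABOU,E)=211/8, d(ABOU,F)=249/8, d(ABOU,Q)=163/8
step 4: merge (ABOU,E) at d=211/8, Q=-217/2; branch lengths ABOU→189/16, E→233/16; new cluster ABEOU
  updated: d(ABEOU,F)=103/8, d(ABEOU,Q)=15
step 5: merge (ABEOU,F) at d=103/8, Q=-343/8; branch lengths ABEOU→103/16, F→103/16; new cluster ABEFOU
  updated: d(ABEFOU,Q)=137/16
step 6: merge (ABEFOU,Q) at d=137/16; branch lengths ABEFOU→137/32, Q→137/32; new cluster ABEFOQU
final tree: (((((A:195/16,B:205/16):205/24,(O:-39/10,U:89/10):281/24):189/16,E:233/16):103/16,F:103/16):137/32,Q:137/32)
total length: 1569/16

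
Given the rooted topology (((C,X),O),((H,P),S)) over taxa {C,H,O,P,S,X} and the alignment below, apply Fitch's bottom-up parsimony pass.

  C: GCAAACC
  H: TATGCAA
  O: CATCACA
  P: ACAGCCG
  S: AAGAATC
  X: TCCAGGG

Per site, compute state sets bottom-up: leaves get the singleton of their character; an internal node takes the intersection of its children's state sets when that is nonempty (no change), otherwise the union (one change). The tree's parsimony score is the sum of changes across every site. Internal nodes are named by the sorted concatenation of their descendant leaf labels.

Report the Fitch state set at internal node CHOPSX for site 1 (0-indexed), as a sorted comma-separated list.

A

site 0, node CX: C={G} ∪ X={T} → {G,T} (+1)
site 0, node COX: CX={G,T} ∪ O={C} → {C,G,T} (+1)
site 0, node HP: H={T} ∪ P={A} → {A,T} (+1)
site 0, node HPS: HP={A,T} ∩ S={A} → {A} (+0)
site 0, node CHOPSX: COX={C,G,T} ∪ HPS={A} → {A,C,G,T} (+1)
site 1, node CX: C={C} ∩ X={C} → {C} (+0)
site 1, node COX: CX={C} ∪ O={A} → {A,C} (+1)
site 1, node HP: H={A} ∪ P={C} → {A,C} (+1)
site 1, node HPS: HP={A,C} ∩ S={A} → {A} (+0)
site 1, node CHOPSX: COX={A,C} ∩ HPS={A} → {A} (+0)
site 2, node CX: C={A} ∪ X={C} → {A,C} (+1)
site 2, node COX: CX={A,C} ∪ O={T} → {A,C,T} (+1)
site 2, node HP: H={T} ∪ P={A} → {A,T} (+1)
site 2, node HPS: HP={A,T} ∪ S={G} → {A,G,T} (+1)
site 2, node CHOPSX: COX={A,C,T} ∩ HPS={A,G,T} → {A,T} (+0)
site 3, node CX: C={A} ∩ X={A} → {A} (+0)
site 3, node COX: CX={A} ∪ O={C} → {A,C} (+1)
site 3, node HP: H={G} ∩ P={G} → {G} (+0)
site 3, node HPS: HP={G} ∪ S={A} → {A,G} (+1)
site 3, node CHOPSX: COX={A,C} ∩ HPS={A,G} → {A} (+0)
site 4, node CX: C={A} ∪ X={G} → {A,G} (+1)
site 4, node COX: CX={A,G} ∩ O={A} → {A} (+0)
site 4, node HP: H={C} ∩ P={C} → {C} (+0)
site 4, node HPS: HP={C} ∪ S={A} → {A,C} (+1)
site 4, node CHOPSX: COX={A} ∩ HPS={A,C} → {A} (+0)
site 5, node CX: C={C} ∪ X={G} → {C,G} (+1)
site 5, node COX: CX={C,G} ∩ O={C} → {C} (+0)
site 5, node HP: H={A} ∪ P={C} → {A,C} (+1)
site 5, node HPS: HP={A,C} ∪ S={T} → {A,C,T} (+1)
site 5, node CHOPSX: COX={C} ∩ HPS={A,C,T} → {C} (+0)
site 6, node CX: C={C} ∪ X={G} → {C,G} (+1)
site 6, node COX: CX={C,G} ∪ O={A} → {A,C,G} (+1)
site 6, node HP: H={A} ∪ P={G} → {A,G} (+1)
site 6, node HPS: HP={A,G} ∪ S={C} → {A,C,G} (+1)
site 6, node CHOPSX: COX={A,C,G} ∩ HPS={A,C,G} → {A,C,G} (+0)
per-site changes: [4, 2, 4, 2, 2, 3, 4]; total = 21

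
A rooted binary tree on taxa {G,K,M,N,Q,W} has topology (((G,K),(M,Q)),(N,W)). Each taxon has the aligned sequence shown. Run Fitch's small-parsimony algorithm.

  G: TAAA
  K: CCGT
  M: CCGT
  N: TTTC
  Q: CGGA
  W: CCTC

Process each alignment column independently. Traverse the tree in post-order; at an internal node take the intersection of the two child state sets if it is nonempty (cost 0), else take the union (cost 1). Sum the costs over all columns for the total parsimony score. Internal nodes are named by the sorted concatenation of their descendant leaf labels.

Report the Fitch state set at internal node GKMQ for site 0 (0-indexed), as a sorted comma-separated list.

C

[col 0] GK: children G:{T}, K:{C} ∪→ {C,T}; cost 1
[col 0] MQ: children M:{C}, Q:{C} ∩→ {C}; cost 0
[col 0] GKMQ: children GK:{C,T}, MQ:{C} ∩→ {C}; cost 0
[col 0] NW: children N:{T}, W:{C} ∪→ {C,T}; cost 1
[col 0] GKMNQW: children GKMQ:{C}, NW:{C,T} ∩→ {C}; cost 0
[col 1] GK: children G:{A}, K:{C} ∪→ {A,C}; cost 1
[col 1] MQ: children M:{C}, Q:{G} ∪→ {C,G}; cost 1
[col 1] GKMQ: children GK:{A,C}, MQ:{C,G} ∩→ {C}; cost 0
[col 1] NW: children N:{T}, W:{C} ∪→ {C,T}; cost 1
[col 1] GKMNQW: children GKMQ:{C}, NW:{C,T} ∩→ {C}; cost 0
[col 2] GK: children G:{A}, K:{G} ∪→ {A,G}; cost 1
[col 2] MQ: children M:{G}, Q:{G} ∩→ {G}; cost 0
[col 2] GKMQ: children GK:{A,G}, MQ:{G} ∩→ {G}; cost 0
[col 2] NW: children N:{T}, W:{T} ∩→ {T}; cost 0
[col 2] GKMNQW: children GKMQ:{G}, NW:{T} ∪→ {G,T}; cost 1
[col 3] GK: children G:{A}, K:{T} ∪→ {A,T}; cost 1
[col 3] MQ: children M:{T}, Q:{A} ∪→ {A,T}; cost 1
[col 3] GKMQ: children GK:{A,T}, MQ:{A,T} ∩→ {A,T}; cost 0
[col 3] NW: children N:{C}, W:{C} ∩→ {C}; cost 0
[col 3] GKMNQW: children GKMQ:{A,T}, NW:{C} ∪→ {A,C,T}; cost 1
per-site changes: [2, 3, 2, 3]; total = 10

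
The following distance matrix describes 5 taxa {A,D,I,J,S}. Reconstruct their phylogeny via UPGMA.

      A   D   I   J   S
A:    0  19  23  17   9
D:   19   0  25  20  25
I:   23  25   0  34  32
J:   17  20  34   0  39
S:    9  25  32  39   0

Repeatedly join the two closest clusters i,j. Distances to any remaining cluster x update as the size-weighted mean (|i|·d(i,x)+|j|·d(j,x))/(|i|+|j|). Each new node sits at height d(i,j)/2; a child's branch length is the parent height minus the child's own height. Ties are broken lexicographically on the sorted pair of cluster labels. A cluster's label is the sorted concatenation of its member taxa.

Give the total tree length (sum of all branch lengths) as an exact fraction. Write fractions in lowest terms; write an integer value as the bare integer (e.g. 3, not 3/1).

step 1: merge (A,S) at d=9; branch lengths A→9/2, S→9/2; new cluster AS
  updated: d(AS,D)=22, d(AS,I)=55/2, d(AS,J)=28
step 2: merge (D,J) at d=20; branch lengths D→10, J→10; new cluster DJ
  updated: d(AS,DJ)=25, d(DJ,I)=59/2
step 3: merge (AS,DJ) at d=25; branch lengths AS→8, DJ→5/2; new cluster ADJS
  updated: d(ADJS,I)=57/2
step 4: merge (ADJS,I) at d=57/2; branch lengths ADJS→7/4, I→57/4; new cluster ADIJS
final tree: (((A:9/2,S:9/2):8,(D:10,J:10):5/2):7/4,I:57/4)
total length: 111/2

111/2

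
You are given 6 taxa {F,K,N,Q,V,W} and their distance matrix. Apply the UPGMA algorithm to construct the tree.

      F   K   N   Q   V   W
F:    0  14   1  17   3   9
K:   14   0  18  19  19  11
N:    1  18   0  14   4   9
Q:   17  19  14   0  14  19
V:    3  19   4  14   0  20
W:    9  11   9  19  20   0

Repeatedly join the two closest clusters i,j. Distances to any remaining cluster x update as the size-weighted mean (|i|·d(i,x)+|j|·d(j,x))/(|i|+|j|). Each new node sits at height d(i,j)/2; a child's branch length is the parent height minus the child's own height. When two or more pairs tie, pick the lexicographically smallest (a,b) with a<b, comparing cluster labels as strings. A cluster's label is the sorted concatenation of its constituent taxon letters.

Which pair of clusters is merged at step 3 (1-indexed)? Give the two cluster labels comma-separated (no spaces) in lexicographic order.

K,W

step 1: merge (F,N) at d=1; branch lengths F→1/2, N→1/2; new cluster FN
  updated: d(FN,K)=16, d(FN,Q)=31/2, d(FN,V)=7/2, d(FN,W)=9
step 2: merge (FN,V) at d=7/2; branch lengths FN→5/4, V→7/4; new cluster FNV
  updated: d(FNV,K)=17, d(FNV,Q)=15, d(FNV,W)=38/3
step 3: merge (K,W) at d=11; branch lengths K→11/2, W→11/2; new cluster KW
  updated: d(FNV,KW)=89/6, d(KW,Q)=19
step 4: merge (FNV,KW) at d=89/6; branch lengths FNV→17/3, KW→23/12; new cluster FKNVW
  updated: d(FKNVW,Q)=83/5
step 5: merge (FKNVW,Q) at d=83/5; branch lengths FKNVW→53/60, Q→83/10; new cluster FKNQVW
final tree: ((((F:1/2,N:1/2):5/4,V:7/4):17/3,(K:11/2,W:11/2):23/12):53/60,Q:83/10)
total length: 953/30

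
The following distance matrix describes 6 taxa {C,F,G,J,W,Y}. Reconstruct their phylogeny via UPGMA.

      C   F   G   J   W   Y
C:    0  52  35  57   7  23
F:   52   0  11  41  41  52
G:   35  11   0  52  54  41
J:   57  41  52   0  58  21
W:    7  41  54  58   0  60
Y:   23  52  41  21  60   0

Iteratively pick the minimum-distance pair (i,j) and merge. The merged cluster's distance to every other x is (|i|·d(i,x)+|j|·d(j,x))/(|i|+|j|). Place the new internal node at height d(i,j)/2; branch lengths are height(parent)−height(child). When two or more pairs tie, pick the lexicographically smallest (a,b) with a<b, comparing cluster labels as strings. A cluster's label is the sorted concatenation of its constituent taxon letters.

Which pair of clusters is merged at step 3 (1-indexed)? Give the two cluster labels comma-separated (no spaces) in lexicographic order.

step 1: merge (C,W) at d=7; branch lengths C→7/2, W→7/2; new cluster CW
  updated: d(CW,F)=93/2, d(CW,G)=89/2, d(CW,J)=115/2, d(CW,Y)=83/2
step 2: merge (F,G) at d=11; branch lengths F→11/2, G→11/2; new cluster FG
  updated: d(CW,FG)=91/2, d(FG,J)=93/2, d(FG,Y)=93/2
step 3: merge (J,Y) at d=21; branch lengths J→21/2, Y→21/2; new cluster JY
  updated: d(CW,JY)=99/2, d(FG,JY)=93/2
step 4: merge (CW,FG) at d=91/2; branch lengths CW→77/4, FG→69/4; new cluster CFGW
  updated: d(CFGW,JY)=48
step 5: merge (CFGW,JY) at d=48; branch lengths CFGW→5/4, JY→27/2; new cluster CFGJWY
final tree: (((C:7/2,W:7/2):77/4,(F:11/2,G:11/2):69/4):5/4,(J:21/2,Y:21/2):27/2)
total length: 361/4

J,Y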